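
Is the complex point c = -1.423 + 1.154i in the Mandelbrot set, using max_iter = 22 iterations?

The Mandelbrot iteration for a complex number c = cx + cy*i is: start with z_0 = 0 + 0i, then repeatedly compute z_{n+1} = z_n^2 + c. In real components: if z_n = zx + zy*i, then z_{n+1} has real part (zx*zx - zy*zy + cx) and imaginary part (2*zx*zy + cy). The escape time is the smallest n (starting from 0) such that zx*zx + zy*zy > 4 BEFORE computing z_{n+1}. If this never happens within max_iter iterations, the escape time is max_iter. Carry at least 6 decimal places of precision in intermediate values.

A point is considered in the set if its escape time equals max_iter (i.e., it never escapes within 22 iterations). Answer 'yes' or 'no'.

z_0 = 0 + 0i, c = -1.4230 + 1.1540i
Iter 1: z = -1.4230 + 1.1540i, |z|^2 = 3.3566
Iter 2: z = -0.7298 + -2.1303i, |z|^2 = 5.0707
Escaped at iteration 2

Answer: no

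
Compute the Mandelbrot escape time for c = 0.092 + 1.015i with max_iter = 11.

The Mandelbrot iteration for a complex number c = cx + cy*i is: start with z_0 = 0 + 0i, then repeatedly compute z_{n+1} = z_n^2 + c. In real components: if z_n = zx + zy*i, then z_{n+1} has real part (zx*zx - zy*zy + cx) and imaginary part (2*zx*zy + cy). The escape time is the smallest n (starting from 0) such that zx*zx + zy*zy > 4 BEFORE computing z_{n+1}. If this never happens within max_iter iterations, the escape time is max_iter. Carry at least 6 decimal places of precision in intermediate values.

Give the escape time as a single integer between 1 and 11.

Answer: 4

Derivation:
z_0 = 0 + 0i, c = 0.0920 + 1.0150i
Iter 1: z = 0.0920 + 1.0150i, |z|^2 = 1.0387
Iter 2: z = -0.9298 + 1.2018i, |z|^2 = 2.3087
Iter 3: z = -0.4878 + -1.2197i, |z|^2 = 1.7256
Iter 4: z = -1.1577 + 2.2049i, |z|^2 = 6.2018
Escaped at iteration 4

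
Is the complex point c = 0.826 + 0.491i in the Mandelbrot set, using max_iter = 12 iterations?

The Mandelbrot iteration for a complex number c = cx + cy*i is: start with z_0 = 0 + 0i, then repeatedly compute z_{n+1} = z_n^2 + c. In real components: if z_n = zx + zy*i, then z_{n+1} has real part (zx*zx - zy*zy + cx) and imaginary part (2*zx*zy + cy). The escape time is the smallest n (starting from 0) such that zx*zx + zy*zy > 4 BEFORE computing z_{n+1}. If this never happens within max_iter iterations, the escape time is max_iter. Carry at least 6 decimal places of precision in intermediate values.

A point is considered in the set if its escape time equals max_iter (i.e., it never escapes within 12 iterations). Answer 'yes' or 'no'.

Answer: no

Derivation:
z_0 = 0 + 0i, c = 0.8260 + 0.4910i
Iter 1: z = 0.8260 + 0.4910i, |z|^2 = 0.9234
Iter 2: z = 1.2672 + 1.3021i, |z|^2 = 3.3013
Iter 3: z = 0.7362 + 3.7911i, |z|^2 = 14.9146
Escaped at iteration 3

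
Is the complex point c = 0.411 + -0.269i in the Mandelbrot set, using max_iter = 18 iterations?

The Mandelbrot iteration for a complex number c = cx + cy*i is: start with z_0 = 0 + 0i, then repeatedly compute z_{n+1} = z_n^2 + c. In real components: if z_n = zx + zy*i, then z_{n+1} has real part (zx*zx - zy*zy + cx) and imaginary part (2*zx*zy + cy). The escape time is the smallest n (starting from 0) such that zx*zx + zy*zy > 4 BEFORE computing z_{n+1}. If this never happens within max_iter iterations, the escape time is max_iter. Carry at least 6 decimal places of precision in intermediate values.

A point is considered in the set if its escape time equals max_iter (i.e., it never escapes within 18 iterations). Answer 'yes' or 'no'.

z_0 = 0 + 0i, c = 0.4110 + -0.2690i
Iter 1: z = 0.4110 + -0.2690i, |z|^2 = 0.2413
Iter 2: z = 0.5076 + -0.4901i, |z|^2 = 0.4978
Iter 3: z = 0.4284 + -0.7665i, |z|^2 = 0.7711
Iter 4: z = 0.0070 + -0.9258i, |z|^2 = 0.8571
Iter 5: z = -0.4460 + -0.2819i, |z|^2 = 0.2784
Iter 6: z = 0.5304 + -0.0176i, |z|^2 = 0.2817
Iter 7: z = 0.6921 + -0.2876i, |z|^2 = 0.5617
Iter 8: z = 0.8072 + -0.6671i, |z|^2 = 1.0967
Iter 9: z = 0.6176 + -1.3460i, |z|^2 = 2.1932
Iter 10: z = -1.0194 + -1.9315i, |z|^2 = 4.7699
Escaped at iteration 10

Answer: no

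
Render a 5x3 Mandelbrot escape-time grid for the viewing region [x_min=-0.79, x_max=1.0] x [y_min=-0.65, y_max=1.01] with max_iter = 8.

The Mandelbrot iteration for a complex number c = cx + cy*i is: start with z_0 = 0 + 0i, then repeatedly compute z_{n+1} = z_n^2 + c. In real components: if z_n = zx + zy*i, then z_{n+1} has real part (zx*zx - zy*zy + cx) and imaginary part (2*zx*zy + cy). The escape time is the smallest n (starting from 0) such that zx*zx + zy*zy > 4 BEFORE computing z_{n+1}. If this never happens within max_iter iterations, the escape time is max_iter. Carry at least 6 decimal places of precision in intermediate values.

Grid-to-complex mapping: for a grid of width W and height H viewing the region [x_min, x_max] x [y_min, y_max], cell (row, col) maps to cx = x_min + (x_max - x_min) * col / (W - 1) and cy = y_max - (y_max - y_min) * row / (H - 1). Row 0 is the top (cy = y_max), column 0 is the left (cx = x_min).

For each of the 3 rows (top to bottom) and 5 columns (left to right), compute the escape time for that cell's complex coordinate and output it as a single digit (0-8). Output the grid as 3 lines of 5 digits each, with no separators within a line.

(row=0, col=0): c = -0.7900 + 1.0100i → escape time 3
(row=0, col=1): c = -0.3425 + 1.0100i → escape time 5
(row=0, col=2): c = 0.1050 + 1.0100i → escape time 4
(row=0, col=3): c = 0.5525 + 1.0100i → escape time 2
(row=0, col=4): c = 1.0000 + 1.0100i → escape time 2
(row=1, col=0): c = -0.7900 + 0.1800i → escape time 8
(row=1, col=1): c = -0.3425 + 0.1800i → escape time 8
(row=1, col=2): c = 0.1050 + 0.1800i → escape time 8
(row=1, col=3): c = 0.5525 + 0.1800i → escape time 4
(row=1, col=4): c = 1.0000 + 0.1800i → escape time 2
(row=2, col=0): c = -0.7900 + -0.6500i → escape time 5
(row=2, col=1): c = -0.3425 + -0.6500i → escape time 8
(row=2, col=2): c = 0.1050 + -0.6500i → escape time 8
(row=2, col=3): c = 0.5525 + -0.6500i → escape time 3
(row=2, col=4): c = 1.0000 + -0.6500i → escape time 2

Answer: 35422
88842
58832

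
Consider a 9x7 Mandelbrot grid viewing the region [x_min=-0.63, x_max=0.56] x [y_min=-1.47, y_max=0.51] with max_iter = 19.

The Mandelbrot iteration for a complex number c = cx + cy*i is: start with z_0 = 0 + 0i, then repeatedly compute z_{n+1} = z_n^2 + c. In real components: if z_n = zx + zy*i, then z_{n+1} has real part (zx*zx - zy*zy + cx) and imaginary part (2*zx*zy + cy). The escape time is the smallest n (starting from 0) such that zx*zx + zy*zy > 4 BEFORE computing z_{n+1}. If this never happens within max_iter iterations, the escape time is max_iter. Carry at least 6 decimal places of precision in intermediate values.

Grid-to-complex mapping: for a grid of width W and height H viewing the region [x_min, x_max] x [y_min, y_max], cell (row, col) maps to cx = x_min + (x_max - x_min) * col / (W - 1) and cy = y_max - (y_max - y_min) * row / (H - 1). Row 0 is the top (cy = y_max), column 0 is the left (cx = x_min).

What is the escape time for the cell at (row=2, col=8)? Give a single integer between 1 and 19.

Answer: 4

Derivation:
z_0 = 0 + 0i, c = 0.5600 + -0.1500i
Iter 1: z = 0.5600 + -0.1500i, |z|^2 = 0.3361
Iter 2: z = 0.8511 + -0.3180i, |z|^2 = 0.8255
Iter 3: z = 1.1832 + -0.6913i, |z|^2 = 1.8780
Iter 4: z = 1.4822 + -1.7860i, |z|^2 = 5.3865
Escaped at iteration 4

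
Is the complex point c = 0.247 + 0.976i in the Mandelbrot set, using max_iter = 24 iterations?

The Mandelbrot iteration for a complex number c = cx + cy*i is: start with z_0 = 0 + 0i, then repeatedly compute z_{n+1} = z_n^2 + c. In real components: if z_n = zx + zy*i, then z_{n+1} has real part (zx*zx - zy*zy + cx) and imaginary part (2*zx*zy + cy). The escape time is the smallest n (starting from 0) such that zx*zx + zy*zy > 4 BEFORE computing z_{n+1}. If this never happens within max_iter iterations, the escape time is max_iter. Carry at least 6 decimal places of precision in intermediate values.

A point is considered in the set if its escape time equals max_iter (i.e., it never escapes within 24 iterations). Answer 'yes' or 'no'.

Answer: no

Derivation:
z_0 = 0 + 0i, c = 0.2470 + 0.9760i
Iter 1: z = 0.2470 + 0.9760i, |z|^2 = 1.0136
Iter 2: z = -0.6446 + 1.4581i, |z|^2 = 2.5417
Iter 3: z = -1.4637 + -0.9037i, |z|^2 = 2.9592
Iter 4: z = 1.5727 + 3.6216i, |z|^2 = 15.5898
Escaped at iteration 4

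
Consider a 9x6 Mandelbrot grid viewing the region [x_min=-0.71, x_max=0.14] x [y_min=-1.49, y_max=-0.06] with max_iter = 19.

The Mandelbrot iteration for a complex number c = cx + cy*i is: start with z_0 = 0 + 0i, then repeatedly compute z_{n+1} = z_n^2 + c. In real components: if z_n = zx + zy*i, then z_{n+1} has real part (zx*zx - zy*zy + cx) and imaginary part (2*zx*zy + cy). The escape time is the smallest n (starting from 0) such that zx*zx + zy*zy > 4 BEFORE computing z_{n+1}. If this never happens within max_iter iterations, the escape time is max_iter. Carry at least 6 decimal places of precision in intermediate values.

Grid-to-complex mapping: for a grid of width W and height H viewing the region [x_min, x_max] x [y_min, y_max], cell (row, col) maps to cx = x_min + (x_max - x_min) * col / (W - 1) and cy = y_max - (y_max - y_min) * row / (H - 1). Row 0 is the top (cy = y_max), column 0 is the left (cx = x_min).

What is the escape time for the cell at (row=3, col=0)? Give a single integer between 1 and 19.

Answer: 4

Derivation:
z_0 = 0 + 0i, c = -0.7100 + -0.9180i
Iter 1: z = -0.7100 + -0.9180i, |z|^2 = 1.3468
Iter 2: z = -1.0486 + 0.3856i, |z|^2 = 1.2483
Iter 3: z = 0.2410 + -1.7266i, |z|^2 = 3.0393
Iter 4: z = -3.6331 + -1.7501i, |z|^2 = 16.2625
Escaped at iteration 4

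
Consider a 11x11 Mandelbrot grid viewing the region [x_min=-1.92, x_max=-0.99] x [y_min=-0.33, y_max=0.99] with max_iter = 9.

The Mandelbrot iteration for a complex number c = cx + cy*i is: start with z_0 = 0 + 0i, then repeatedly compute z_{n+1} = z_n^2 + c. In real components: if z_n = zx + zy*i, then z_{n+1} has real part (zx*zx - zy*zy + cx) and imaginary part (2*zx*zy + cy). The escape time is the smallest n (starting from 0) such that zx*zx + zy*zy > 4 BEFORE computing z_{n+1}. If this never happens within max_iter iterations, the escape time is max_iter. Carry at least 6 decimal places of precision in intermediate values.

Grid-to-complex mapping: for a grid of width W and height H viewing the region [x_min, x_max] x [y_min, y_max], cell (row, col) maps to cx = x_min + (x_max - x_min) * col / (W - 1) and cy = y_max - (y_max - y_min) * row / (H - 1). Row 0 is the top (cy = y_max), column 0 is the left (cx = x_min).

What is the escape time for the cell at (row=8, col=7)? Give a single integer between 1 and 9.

z_0 = 0 + 0i, c = -1.2690 + -0.0660i
Iter 1: z = -1.2690 + -0.0660i, |z|^2 = 1.6147
Iter 2: z = 0.3370 + 0.1015i, |z|^2 = 0.1239
Iter 3: z = -1.1657 + 0.0024i, |z|^2 = 1.3589
Iter 4: z = 0.0899 + -0.0716i, |z|^2 = 0.0132
Iter 5: z = -1.2660 + -0.0789i, |z|^2 = 1.6091
Iter 6: z = 0.3276 + 0.1337i, |z|^2 = 0.1252
Iter 7: z = -1.1795 + 0.0216i, |z|^2 = 1.3918
Iter 8: z = 0.1218 + -0.1170i, |z|^2 = 0.0285

Answer: 9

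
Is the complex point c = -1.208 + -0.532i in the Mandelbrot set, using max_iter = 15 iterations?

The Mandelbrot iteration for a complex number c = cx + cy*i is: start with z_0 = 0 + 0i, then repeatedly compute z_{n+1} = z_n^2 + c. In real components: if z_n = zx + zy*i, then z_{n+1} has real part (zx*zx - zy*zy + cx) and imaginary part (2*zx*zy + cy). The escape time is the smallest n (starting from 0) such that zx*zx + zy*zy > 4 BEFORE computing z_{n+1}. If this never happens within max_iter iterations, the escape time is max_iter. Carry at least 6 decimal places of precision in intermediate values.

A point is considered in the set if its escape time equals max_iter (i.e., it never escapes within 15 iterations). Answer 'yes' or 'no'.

z_0 = 0 + 0i, c = -1.2080 + -0.5320i
Iter 1: z = -1.2080 + -0.5320i, |z|^2 = 1.7423
Iter 2: z = -0.0318 + 0.7533i, |z|^2 = 0.5685
Iter 3: z = -1.7745 + -0.5799i, |z|^2 = 3.4850
Iter 4: z = 1.6045 + 1.5259i, |z|^2 = 4.9027
Escaped at iteration 4

Answer: no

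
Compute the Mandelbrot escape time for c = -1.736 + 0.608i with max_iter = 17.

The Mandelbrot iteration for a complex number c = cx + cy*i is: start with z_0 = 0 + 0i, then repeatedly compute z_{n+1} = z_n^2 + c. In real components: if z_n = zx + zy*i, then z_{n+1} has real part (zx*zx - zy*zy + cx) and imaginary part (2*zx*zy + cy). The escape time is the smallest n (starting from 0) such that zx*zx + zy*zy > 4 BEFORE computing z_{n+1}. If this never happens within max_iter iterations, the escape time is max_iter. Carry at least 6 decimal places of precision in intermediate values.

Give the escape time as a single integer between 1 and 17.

z_0 = 0 + 0i, c = -1.7360 + 0.6080i
Iter 1: z = -1.7360 + 0.6080i, |z|^2 = 3.3834
Iter 2: z = 0.9080 + -1.5030i, |z|^2 = 3.0835
Iter 3: z = -3.1704 + -2.1215i, |z|^2 = 14.5523
Escaped at iteration 3

Answer: 3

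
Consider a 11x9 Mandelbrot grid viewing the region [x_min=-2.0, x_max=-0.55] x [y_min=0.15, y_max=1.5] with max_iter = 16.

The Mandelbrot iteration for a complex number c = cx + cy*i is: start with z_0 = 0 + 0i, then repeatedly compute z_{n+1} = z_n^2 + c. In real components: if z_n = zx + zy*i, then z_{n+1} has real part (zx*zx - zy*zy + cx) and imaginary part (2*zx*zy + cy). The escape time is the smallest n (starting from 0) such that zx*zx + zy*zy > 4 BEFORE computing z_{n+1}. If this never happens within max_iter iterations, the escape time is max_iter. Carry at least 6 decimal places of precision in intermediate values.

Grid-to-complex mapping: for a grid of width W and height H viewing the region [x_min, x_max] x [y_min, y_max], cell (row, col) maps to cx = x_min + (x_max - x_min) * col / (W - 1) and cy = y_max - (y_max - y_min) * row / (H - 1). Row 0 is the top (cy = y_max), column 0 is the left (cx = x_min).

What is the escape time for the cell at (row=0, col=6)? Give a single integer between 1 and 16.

z_0 = 0 + 0i, c = -1.1300 + 1.5000i
Iter 1: z = -1.1300 + 1.5000i, |z|^2 = 3.5269
Iter 2: z = -2.1031 + -1.8900i, |z|^2 = 7.9951
Escaped at iteration 2

Answer: 2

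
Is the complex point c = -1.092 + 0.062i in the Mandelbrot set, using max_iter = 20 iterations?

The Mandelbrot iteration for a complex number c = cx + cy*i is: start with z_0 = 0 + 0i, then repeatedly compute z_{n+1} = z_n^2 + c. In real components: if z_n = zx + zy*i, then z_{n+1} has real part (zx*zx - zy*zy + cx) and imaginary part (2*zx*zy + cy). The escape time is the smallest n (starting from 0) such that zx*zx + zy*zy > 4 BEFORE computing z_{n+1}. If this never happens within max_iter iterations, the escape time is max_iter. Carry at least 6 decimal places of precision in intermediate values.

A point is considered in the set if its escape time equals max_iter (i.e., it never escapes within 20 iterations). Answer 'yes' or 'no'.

Answer: yes

Derivation:
z_0 = 0 + 0i, c = -1.0920 + 0.0620i
Iter 1: z = -1.0920 + 0.0620i, |z|^2 = 1.1963
Iter 2: z = 0.0966 + -0.0734i, |z|^2 = 0.0147
Iter 3: z = -1.0881 + 0.0478i, |z|^2 = 1.1861
Iter 4: z = 0.0896 + -0.0420i, |z|^2 = 0.0098
Iter 5: z = -1.0857 + 0.0545i, |z|^2 = 1.1818
Iter 6: z = 0.0839 + -0.0563i, |z|^2 = 0.0102
Iter 7: z = -1.0881 + 0.0526i, |z|^2 = 1.1868
Iter 8: z = 0.0893 + -0.0524i, |z|^2 = 0.0107
Iter 9: z = -1.0868 + 0.0526i, |z|^2 = 1.1839
Iter 10: z = 0.0863 + -0.0524i, |z|^2 = 0.0102
Iter 11: z = -1.0873 + 0.0529i, |z|^2 = 1.1850
Iter 12: z = 0.0874 + -0.0531i, |z|^2 = 0.0105
Iter 13: z = -1.0872 + 0.0527i, |z|^2 = 1.1847
Iter 14: z = 0.0872 + -0.0526i, |z|^2 = 0.0104
Iter 15: z = -1.0872 + 0.0528i, |z|^2 = 1.1847
Iter 16: z = 0.0871 + -0.0529i, |z|^2 = 0.0104
Iter 17: z = -1.0872 + 0.0528i, |z|^2 = 1.1848
Iter 18: z = 0.0872 + -0.0528i, |z|^2 = 0.0104
Iter 19: z = -1.0872 + 0.0528i, |z|^2 = 1.1847
Did not escape in 20 iterations → in set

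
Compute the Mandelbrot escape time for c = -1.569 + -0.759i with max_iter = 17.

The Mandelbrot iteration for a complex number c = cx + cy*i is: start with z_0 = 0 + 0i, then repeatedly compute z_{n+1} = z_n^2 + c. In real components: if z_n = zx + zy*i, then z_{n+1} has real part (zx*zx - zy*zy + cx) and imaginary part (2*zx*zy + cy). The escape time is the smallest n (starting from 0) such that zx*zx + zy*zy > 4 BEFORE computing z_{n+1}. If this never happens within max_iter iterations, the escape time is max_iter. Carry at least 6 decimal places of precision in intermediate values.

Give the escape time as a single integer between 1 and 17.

z_0 = 0 + 0i, c = -1.5690 + -0.7590i
Iter 1: z = -1.5690 + -0.7590i, |z|^2 = 3.0378
Iter 2: z = 0.3167 + 1.6227i, |z|^2 = 2.7336
Iter 3: z = -4.1020 + 0.2688i, |z|^2 = 16.8987
Escaped at iteration 3

Answer: 3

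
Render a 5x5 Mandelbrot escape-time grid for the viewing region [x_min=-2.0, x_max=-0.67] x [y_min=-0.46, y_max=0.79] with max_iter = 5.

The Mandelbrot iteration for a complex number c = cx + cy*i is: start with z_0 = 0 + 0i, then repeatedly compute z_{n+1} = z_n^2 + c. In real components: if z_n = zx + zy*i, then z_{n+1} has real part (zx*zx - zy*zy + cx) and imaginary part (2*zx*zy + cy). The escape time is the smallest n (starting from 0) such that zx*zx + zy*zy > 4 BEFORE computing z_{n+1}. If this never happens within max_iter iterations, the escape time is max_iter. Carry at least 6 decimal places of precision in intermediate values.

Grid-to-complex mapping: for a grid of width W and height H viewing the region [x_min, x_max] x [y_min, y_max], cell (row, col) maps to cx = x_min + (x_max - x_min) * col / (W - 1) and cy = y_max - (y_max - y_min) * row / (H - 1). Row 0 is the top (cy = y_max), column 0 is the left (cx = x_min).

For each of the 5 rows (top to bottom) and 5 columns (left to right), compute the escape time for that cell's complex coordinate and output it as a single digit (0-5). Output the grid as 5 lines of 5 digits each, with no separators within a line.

(row=0, col=0): c = -2.0000 + 0.7900i → escape time 1
(row=0, col=1): c = -1.6675 + 0.7900i → escape time 3
(row=0, col=2): c = -1.3350 + 0.7900i → escape time 3
(row=0, col=3): c = -1.0025 + 0.7900i → escape time 3
(row=0, col=4): c = -0.6700 + 0.7900i → escape time 4
(row=1, col=0): c = -2.0000 + 0.4775i → escape time 1
(row=1, col=1): c = -1.6675 + 0.4775i → escape time 3
(row=1, col=2): c = -1.3350 + 0.4775i → escape time 4
(row=1, col=3): c = -1.0025 + 0.4775i → escape time 5
(row=1, col=4): c = -0.6700 + 0.4775i → escape time 5
(row=2, col=0): c = -2.0000 + 0.1650i → escape time 1
(row=2, col=1): c = -1.6675 + 0.1650i → escape time 5
(row=2, col=2): c = -1.3350 + 0.1650i → escape time 5
(row=2, col=3): c = -1.0025 + 0.1650i → escape time 5
(row=2, col=4): c = -0.6700 + 0.1650i → escape time 5
(row=3, col=0): c = -2.0000 + -0.1475i → escape time 1
(row=3, col=1): c = -1.6675 + -0.1475i → escape time 5
(row=3, col=2): c = -1.3350 + -0.1475i → escape time 5
(row=3, col=3): c = -1.0025 + -0.1475i → escape time 5
(row=3, col=4): c = -0.6700 + -0.1475i → escape time 5
(row=4, col=0): c = -2.0000 + -0.4600i → escape time 1
(row=4, col=1): c = -1.6675 + -0.4600i → escape time 3
(row=4, col=2): c = -1.3350 + -0.4600i → escape time 4
(row=4, col=3): c = -1.0025 + -0.4600i → escape time 5
(row=4, col=4): c = -0.6700 + -0.4600i → escape time 5

Answer: 13334
13455
15555
15555
13455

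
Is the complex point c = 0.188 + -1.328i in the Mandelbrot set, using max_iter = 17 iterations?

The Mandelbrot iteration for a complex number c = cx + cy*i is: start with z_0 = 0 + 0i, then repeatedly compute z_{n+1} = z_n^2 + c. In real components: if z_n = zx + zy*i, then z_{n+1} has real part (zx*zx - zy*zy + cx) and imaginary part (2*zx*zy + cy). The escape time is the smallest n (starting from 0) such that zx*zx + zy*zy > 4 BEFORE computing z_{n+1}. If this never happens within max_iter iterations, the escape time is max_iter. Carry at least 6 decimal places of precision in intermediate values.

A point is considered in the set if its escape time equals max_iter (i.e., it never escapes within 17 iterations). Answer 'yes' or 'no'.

Answer: no

Derivation:
z_0 = 0 + 0i, c = 0.1880 + -1.3280i
Iter 1: z = 0.1880 + -1.3280i, |z|^2 = 1.7989
Iter 2: z = -1.5402 + -1.8273i, |z|^2 = 5.7115
Escaped at iteration 2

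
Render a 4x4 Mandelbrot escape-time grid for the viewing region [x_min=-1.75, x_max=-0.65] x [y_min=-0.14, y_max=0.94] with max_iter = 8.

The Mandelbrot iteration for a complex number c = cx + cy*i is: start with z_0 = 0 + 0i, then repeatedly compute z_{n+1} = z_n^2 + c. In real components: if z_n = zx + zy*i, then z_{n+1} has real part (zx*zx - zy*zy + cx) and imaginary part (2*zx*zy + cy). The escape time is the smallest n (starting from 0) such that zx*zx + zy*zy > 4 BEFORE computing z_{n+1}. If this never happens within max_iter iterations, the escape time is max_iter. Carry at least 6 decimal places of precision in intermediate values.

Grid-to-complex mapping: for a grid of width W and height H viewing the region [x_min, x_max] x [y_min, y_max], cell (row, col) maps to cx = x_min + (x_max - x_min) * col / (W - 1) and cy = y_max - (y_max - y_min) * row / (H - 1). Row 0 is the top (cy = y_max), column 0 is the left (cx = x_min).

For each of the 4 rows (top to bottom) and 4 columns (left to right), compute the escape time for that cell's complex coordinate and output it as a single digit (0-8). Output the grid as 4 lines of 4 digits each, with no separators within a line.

(row=0, col=0): c = -1.7500 + 0.9400i → escape time 2
(row=0, col=1): c = -1.3833 + 0.9400i → escape time 3
(row=0, col=2): c = -1.0167 + 0.9400i → escape time 3
(row=0, col=3): c = -0.6500 + 0.9400i → escape time 4
(row=1, col=0): c = -1.7500 + 0.5800i → escape time 3
(row=1, col=1): c = -1.3833 + 0.5800i → escape time 3
(row=1, col=2): c = -1.0167 + 0.5800i → escape time 5
(row=1, col=3): c = -0.6500 + 0.5800i → escape time 7
(row=2, col=0): c = -1.7500 + 0.2200i → escape time 4
(row=2, col=1): c = -1.3833 + 0.2200i → escape time 6
(row=2, col=2): c = -1.0167 + 0.2200i → escape time 8
(row=2, col=3): c = -0.6500 + 0.2200i → escape time 8
(row=3, col=0): c = -1.7500 + -0.1400i → escape time 4
(row=3, col=1): c = -1.3833 + -0.1400i → escape time 8
(row=3, col=2): c = -1.0167 + -0.1400i → escape time 8
(row=3, col=3): c = -0.6500 + -0.1400i → escape time 8

Answer: 2334
3357
4688
4888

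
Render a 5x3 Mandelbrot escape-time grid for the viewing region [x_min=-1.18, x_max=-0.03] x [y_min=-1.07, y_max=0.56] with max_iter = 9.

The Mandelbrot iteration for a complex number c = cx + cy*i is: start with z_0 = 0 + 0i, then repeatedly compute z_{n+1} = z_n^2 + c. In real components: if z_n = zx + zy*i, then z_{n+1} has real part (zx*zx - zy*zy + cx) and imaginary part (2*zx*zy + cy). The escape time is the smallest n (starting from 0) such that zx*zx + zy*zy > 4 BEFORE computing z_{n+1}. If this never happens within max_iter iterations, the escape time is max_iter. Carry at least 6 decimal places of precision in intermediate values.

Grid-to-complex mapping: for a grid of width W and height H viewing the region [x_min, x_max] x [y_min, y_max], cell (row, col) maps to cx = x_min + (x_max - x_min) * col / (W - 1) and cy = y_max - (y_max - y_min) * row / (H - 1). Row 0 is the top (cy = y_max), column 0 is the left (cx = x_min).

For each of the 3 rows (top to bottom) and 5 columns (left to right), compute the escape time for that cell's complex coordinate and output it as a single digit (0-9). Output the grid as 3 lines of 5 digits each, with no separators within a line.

(row=0, col=0): c = -1.1800 + 0.5600i → escape time 4
(row=0, col=1): c = -0.8925 + 0.5600i → escape time 5
(row=0, col=2): c = -0.6050 + 0.5600i → escape time 9
(row=0, col=3): c = -0.3175 + 0.5600i → escape time 9
(row=0, col=4): c = -0.0300 + 0.5600i → escape time 9
(row=1, col=0): c = -1.1800 + -0.2550i → escape time 9
(row=1, col=1): c = -0.8925 + -0.2550i → escape time 9
(row=1, col=2): c = -0.6050 + -0.2550i → escape time 9
(row=1, col=3): c = -0.3175 + -0.2550i → escape time 9
(row=1, col=4): c = -0.0300 + -0.2550i → escape time 9
(row=2, col=0): c = -1.1800 + -1.0700i → escape time 3
(row=2, col=1): c = -0.8925 + -1.0700i → escape time 3
(row=2, col=2): c = -0.6050 + -1.0700i → escape time 3
(row=2, col=3): c = -0.3175 + -1.0700i → escape time 5
(row=2, col=4): c = -0.0300 + -1.0700i → escape time 5

Answer: 45999
99999
33355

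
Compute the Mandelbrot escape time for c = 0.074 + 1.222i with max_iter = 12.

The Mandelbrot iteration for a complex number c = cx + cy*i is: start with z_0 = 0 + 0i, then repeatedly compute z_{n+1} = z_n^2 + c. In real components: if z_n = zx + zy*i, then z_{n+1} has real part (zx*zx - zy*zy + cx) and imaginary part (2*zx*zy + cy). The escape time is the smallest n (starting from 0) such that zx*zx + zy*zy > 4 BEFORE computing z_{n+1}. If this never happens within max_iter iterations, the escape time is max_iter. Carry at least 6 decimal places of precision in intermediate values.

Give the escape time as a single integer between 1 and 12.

Answer: 3

Derivation:
z_0 = 0 + 0i, c = 0.0740 + 1.2220i
Iter 1: z = 0.0740 + 1.2220i, |z|^2 = 1.4988
Iter 2: z = -1.4138 + 1.4029i, |z|^2 = 3.9669
Iter 3: z = 0.1048 + -2.7447i, |z|^2 = 7.5446
Escaped at iteration 3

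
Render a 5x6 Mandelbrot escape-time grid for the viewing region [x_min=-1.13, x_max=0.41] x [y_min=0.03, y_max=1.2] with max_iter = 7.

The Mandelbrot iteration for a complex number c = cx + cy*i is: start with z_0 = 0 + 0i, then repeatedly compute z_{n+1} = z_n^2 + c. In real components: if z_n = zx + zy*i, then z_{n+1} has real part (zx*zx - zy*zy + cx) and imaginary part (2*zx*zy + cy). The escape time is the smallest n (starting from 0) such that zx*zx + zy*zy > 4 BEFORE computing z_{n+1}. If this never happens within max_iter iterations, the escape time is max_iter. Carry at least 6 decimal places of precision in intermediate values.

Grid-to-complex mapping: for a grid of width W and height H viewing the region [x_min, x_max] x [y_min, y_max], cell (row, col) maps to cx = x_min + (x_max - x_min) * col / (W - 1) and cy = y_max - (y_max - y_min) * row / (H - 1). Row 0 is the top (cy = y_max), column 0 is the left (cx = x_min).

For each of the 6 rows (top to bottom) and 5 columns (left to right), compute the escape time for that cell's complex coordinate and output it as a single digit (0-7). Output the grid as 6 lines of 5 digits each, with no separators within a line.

(row=0, col=0): c = -1.1300 + 1.2000i → escape time 3
(row=0, col=1): c = -0.7450 + 1.2000i → escape time 3
(row=0, col=2): c = -0.3600 + 1.2000i → escape time 3
(row=0, col=3): c = 0.0250 + 1.2000i → escape time 3
(row=0, col=4): c = 0.4100 + 1.2000i → escape time 2
(row=1, col=0): c = -1.1300 + 0.9660i → escape time 3
(row=1, col=1): c = -0.7450 + 0.9660i → escape time 3
(row=1, col=2): c = -0.3600 + 0.9660i → escape time 5
(row=1, col=3): c = 0.0250 + 0.9660i → escape time 6
(row=1, col=4): c = 0.4100 + 0.9660i → escape time 3
(row=2, col=0): c = -1.1300 + 0.7320i → escape time 3
(row=2, col=1): c = -0.7450 + 0.7320i → escape time 4
(row=2, col=2): c = -0.3600 + 0.7320i → escape time 7
(row=2, col=3): c = 0.0250 + 0.7320i → escape time 7
(row=2, col=4): c = 0.4100 + 0.7320i → escape time 4
(row=3, col=0): c = -1.1300 + 0.4980i → escape time 5
(row=3, col=1): c = -0.7450 + 0.4980i → escape time 6
(row=3, col=2): c = -0.3600 + 0.4980i → escape time 7
(row=3, col=3): c = 0.0250 + 0.4980i → escape time 7
(row=3, col=4): c = 0.4100 + 0.4980i → escape time 7
(row=4, col=0): c = -1.1300 + 0.2640i → escape time 7
(row=4, col=1): c = -0.7450 + 0.2640i → escape time 7
(row=4, col=2): c = -0.3600 + 0.2640i → escape time 7
(row=4, col=3): c = 0.0250 + 0.2640i → escape time 7
(row=4, col=4): c = 0.4100 + 0.2640i → escape time 7
(row=5, col=0): c = -1.1300 + 0.0300i → escape time 7
(row=5, col=1): c = -0.7450 + 0.0300i → escape time 7
(row=5, col=2): c = -0.3600 + 0.0300i → escape time 7
(row=5, col=3): c = 0.0250 + 0.0300i → escape time 7
(row=5, col=4): c = 0.4100 + 0.0300i → escape time 6

Answer: 33332
33563
34774
56777
77777
77776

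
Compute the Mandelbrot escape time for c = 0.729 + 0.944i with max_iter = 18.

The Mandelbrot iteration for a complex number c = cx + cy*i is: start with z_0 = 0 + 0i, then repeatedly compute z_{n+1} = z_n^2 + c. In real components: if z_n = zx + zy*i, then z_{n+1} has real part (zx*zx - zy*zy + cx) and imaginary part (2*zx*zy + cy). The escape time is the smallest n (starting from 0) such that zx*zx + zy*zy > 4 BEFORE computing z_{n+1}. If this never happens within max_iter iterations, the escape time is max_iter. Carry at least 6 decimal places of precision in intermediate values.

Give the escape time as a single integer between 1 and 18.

z_0 = 0 + 0i, c = 0.7290 + 0.9440i
Iter 1: z = 0.7290 + 0.9440i, |z|^2 = 1.4226
Iter 2: z = 0.3693 + 2.3204i, |z|^2 = 5.5204
Escaped at iteration 2

Answer: 2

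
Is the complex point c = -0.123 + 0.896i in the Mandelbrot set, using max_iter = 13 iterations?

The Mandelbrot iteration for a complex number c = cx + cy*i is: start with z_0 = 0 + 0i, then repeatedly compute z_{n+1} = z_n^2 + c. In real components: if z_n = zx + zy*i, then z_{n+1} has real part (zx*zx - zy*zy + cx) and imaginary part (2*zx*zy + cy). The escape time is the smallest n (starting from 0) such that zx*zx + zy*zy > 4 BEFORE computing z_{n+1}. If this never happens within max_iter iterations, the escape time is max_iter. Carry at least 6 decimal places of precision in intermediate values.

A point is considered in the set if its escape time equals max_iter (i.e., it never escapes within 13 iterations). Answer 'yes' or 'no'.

Answer: yes

Derivation:
z_0 = 0 + 0i, c = -0.1230 + 0.8960i
Iter 1: z = -0.1230 + 0.8960i, |z|^2 = 0.8179
Iter 2: z = -0.9107 + 0.6756i, |z|^2 = 1.2858
Iter 3: z = 0.2499 + -0.3345i, |z|^2 = 0.1744
Iter 4: z = -0.1724 + 0.7288i, |z|^2 = 0.5609
Iter 5: z = -0.6244 + 0.6447i, |z|^2 = 0.8055
Iter 6: z = -0.1487 + 0.0909i, |z|^2 = 0.0304
Iter 7: z = -0.1091 + 0.8690i, |z|^2 = 0.7670
Iter 8: z = -0.8662 + 0.7063i, |z|^2 = 1.2492
Iter 9: z = 0.1284 + -0.3276i, |z|^2 = 0.1238
Iter 10: z = -0.2138 + 0.8119i, |z|^2 = 0.7049
Iter 11: z = -0.7364 + 0.5488i, |z|^2 = 0.8435
Iter 12: z = 0.1182 + 0.0878i, |z|^2 = 0.0217
Did not escape in 13 iterations → in set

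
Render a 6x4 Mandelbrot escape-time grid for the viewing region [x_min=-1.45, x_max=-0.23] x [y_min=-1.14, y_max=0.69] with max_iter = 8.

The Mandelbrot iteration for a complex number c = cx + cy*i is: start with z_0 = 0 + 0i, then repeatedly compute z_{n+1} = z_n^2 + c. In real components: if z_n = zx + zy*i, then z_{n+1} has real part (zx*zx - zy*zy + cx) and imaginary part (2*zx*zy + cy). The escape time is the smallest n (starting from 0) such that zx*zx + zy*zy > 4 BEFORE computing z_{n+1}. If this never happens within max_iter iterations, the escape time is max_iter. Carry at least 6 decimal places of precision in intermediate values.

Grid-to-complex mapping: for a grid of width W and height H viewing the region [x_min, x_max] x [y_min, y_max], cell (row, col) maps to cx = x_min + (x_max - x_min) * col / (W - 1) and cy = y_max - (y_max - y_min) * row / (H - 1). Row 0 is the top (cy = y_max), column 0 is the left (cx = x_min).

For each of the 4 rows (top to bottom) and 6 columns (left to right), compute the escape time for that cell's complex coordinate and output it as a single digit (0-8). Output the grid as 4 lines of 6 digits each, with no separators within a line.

(row=0, col=0): c = -1.4500 + 0.6900i → escape time 3
(row=0, col=1): c = -1.2060 + 0.6900i → escape time 3
(row=0, col=2): c = -0.9620 + 0.6900i → escape time 4
(row=0, col=3): c = -0.7180 + 0.6900i → escape time 5
(row=0, col=4): c = -0.4740 + 0.6900i → escape time 8
(row=0, col=5): c = -0.2300 + 0.6900i → escape time 8
(row=1, col=0): c = -1.4500 + 0.0800i → escape time 8
(row=1, col=1): c = -1.2060 + 0.0800i → escape time 8
(row=1, col=2): c = -0.9620 + 0.0800i → escape time 8
(row=1, col=3): c = -0.7180 + 0.0800i → escape time 8
(row=1, col=4): c = -0.4740 + 0.0800i → escape time 8
(row=1, col=5): c = -0.2300 + 0.0800i → escape time 8
(row=2, col=0): c = -1.4500 + -0.5300i → escape time 3
(row=2, col=1): c = -1.2060 + -0.5300i → escape time 4
(row=2, col=2): c = -0.9620 + -0.5300i → escape time 5
(row=2, col=3): c = -0.7180 + -0.5300i → escape time 6
(row=2, col=4): c = -0.4740 + -0.5300i → escape time 8
(row=2, col=5): c = -0.2300 + -0.5300i → escape time 8
(row=3, col=0): c = -1.4500 + -1.1400i → escape time 2
(row=3, col=1): c = -1.2060 + -1.1400i → escape time 3
(row=3, col=2): c = -0.9620 + -1.1400i → escape time 3
(row=3, col=3): c = -0.7180 + -1.1400i → escape time 3
(row=3, col=4): c = -0.4740 + -1.1400i → escape time 3
(row=3, col=5): c = -0.2300 + -1.1400i → escape time 4

Answer: 334588
888888
345688
233334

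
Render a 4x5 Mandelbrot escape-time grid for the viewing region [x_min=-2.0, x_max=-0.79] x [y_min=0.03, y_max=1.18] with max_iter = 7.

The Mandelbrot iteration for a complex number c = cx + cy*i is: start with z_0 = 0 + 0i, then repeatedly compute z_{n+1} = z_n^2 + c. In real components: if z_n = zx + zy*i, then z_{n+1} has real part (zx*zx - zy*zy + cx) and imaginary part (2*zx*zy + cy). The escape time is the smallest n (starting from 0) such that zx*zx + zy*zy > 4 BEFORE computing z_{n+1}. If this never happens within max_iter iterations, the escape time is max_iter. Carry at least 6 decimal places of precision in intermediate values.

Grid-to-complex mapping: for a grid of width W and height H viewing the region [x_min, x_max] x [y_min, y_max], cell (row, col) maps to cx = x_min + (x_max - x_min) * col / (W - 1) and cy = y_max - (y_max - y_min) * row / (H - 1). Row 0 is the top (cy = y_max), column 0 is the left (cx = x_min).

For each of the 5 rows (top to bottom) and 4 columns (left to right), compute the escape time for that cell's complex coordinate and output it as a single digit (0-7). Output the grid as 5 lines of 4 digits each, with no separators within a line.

Answer: 1223
1334
1335
1477
1777

Derivation:
(row=0, col=0): c = -2.0000 + 1.1800i → escape time 1
(row=0, col=1): c = -1.5967 + 1.1800i → escape time 2
(row=0, col=2): c = -1.1933 + 1.1800i → escape time 2
(row=0, col=3): c = -0.7900 + 1.1800i → escape time 3
(row=1, col=0): c = -2.0000 + 0.8925i → escape time 1
(row=1, col=1): c = -1.5967 + 0.8925i → escape time 3
(row=1, col=2): c = -1.1933 + 0.8925i → escape time 3
(row=1, col=3): c = -0.7900 + 0.8925i → escape time 4
(row=2, col=0): c = -2.0000 + 0.6050i → escape time 1
(row=2, col=1): c = -1.5967 + 0.6050i → escape time 3
(row=2, col=2): c = -1.1933 + 0.6050i → escape time 3
(row=2, col=3): c = -0.7900 + 0.6050i → escape time 5
(row=3, col=0): c = -2.0000 + 0.3175i → escape time 1
(row=3, col=1): c = -1.5967 + 0.3175i → escape time 4
(row=3, col=2): c = -1.1933 + 0.3175i → escape time 7
(row=3, col=3): c = -0.7900 + 0.3175i → escape time 7
(row=4, col=0): c = -2.0000 + 0.0300i → escape time 1
(row=4, col=1): c = -1.5967 + 0.0300i → escape time 7
(row=4, col=2): c = -1.1933 + 0.0300i → escape time 7
(row=4, col=3): c = -0.7900 + 0.0300i → escape time 7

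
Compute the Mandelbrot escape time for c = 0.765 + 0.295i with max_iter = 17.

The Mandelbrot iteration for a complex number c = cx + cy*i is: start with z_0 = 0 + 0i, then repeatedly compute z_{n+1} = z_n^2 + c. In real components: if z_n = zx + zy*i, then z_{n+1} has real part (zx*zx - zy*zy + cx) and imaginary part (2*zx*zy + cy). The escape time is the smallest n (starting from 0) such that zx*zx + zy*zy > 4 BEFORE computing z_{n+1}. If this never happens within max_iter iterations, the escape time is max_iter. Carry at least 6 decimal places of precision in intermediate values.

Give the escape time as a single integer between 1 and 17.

Answer: 3

Derivation:
z_0 = 0 + 0i, c = 0.7650 + 0.2950i
Iter 1: z = 0.7650 + 0.2950i, |z|^2 = 0.6723
Iter 2: z = 1.2632 + 0.7463i, |z|^2 = 2.1527
Iter 3: z = 1.8036 + 2.1806i, |z|^2 = 8.0080
Escaped at iteration 3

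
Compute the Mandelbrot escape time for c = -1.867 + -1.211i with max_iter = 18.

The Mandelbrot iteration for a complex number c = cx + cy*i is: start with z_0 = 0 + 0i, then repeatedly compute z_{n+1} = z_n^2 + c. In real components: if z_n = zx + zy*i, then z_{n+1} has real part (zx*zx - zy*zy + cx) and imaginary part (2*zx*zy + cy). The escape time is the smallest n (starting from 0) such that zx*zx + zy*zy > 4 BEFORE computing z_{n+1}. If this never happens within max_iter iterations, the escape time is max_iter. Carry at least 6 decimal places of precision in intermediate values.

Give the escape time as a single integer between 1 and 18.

Answer: 1

Derivation:
z_0 = 0 + 0i, c = -1.8670 + -1.2110i
Iter 1: z = -1.8670 + -1.2110i, |z|^2 = 4.9522
Escaped at iteration 1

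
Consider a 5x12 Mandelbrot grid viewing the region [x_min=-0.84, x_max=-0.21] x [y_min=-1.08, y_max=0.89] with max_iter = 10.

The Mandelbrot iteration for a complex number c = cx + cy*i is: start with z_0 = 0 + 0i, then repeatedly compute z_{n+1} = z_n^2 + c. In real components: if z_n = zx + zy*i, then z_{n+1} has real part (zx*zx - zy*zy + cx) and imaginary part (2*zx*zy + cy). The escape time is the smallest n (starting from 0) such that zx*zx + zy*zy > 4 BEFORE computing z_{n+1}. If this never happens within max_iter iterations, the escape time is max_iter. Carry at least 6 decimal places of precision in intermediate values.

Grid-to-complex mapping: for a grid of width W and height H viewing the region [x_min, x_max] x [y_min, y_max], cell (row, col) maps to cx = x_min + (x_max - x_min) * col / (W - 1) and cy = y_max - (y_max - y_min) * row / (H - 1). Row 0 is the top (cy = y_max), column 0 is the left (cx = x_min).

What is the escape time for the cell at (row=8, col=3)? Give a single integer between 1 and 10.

Answer: 10

Derivation:
z_0 = 0 + 0i, c = -0.3675 + -0.5427i
Iter 1: z = -0.3675 + -0.5427i, |z|^2 = 0.4296
Iter 2: z = -0.5270 + -0.1438i, |z|^2 = 0.2984
Iter 3: z = -0.1105 + -0.3911i, |z|^2 = 0.1652
Iter 4: z = -0.5083 + -0.4563i, |z|^2 = 0.4666
Iter 5: z = -0.3174 + -0.0788i, |z|^2 = 0.1069
Iter 6: z = -0.2730 + -0.4927i, |z|^2 = 0.3173
Iter 7: z = -0.5357 + -0.2737i, |z|^2 = 0.3619
Iter 8: z = -0.1554 + -0.2494i, |z|^2 = 0.0864
Iter 9: z = -0.4056 + -0.4652i, |z|^2 = 0.3809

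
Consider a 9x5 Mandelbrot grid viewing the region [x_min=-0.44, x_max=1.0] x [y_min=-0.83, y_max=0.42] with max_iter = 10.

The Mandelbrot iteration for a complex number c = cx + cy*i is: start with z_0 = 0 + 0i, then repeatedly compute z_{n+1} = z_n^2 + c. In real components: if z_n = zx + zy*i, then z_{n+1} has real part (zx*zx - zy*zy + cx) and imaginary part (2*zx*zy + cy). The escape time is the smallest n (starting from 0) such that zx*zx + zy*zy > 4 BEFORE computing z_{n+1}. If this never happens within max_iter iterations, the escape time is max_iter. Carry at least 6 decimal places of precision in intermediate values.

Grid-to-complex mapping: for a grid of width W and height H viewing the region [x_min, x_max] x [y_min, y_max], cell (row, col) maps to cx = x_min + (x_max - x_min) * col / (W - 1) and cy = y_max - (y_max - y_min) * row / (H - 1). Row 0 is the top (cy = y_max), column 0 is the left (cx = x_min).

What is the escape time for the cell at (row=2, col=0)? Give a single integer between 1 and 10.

Answer: 10

Derivation:
z_0 = 0 + 0i, c = -0.4400 + -0.2050i
Iter 1: z = -0.4400 + -0.2050i, |z|^2 = 0.2356
Iter 2: z = -0.2884 + -0.0246i, |z|^2 = 0.0838
Iter 3: z = -0.3574 + -0.1908i, |z|^2 = 0.1642
Iter 4: z = -0.3487 + -0.0686i, |z|^2 = 0.1263
Iter 5: z = -0.3231 + -0.1572i, |z|^2 = 0.1291
Iter 6: z = -0.3603 + -0.1034i, |z|^2 = 0.1405
Iter 7: z = -0.3209 + -0.1305i, |z|^2 = 0.1200
Iter 8: z = -0.3540 + -0.1213i, |z|^2 = 0.1401
Iter 9: z = -0.3294 + -0.1191i, |z|^2 = 0.1227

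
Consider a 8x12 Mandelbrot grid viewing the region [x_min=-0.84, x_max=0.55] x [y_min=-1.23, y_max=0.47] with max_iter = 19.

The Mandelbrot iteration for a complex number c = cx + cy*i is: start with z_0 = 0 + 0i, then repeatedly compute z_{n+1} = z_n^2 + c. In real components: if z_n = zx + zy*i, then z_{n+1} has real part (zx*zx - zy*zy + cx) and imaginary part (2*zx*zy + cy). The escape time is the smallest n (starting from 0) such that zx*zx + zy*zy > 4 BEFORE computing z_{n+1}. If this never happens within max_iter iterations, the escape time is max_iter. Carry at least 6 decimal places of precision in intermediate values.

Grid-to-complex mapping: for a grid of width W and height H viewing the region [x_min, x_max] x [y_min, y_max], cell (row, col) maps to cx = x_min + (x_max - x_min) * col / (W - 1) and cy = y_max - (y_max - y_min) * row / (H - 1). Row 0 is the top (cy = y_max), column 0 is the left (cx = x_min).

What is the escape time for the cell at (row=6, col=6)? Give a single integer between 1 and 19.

Answer: 10

Derivation:
z_0 = 0 + 0i, c = 0.3514 + -0.4573i
Iter 1: z = 0.3514 + -0.4573i, |z|^2 = 0.3326
Iter 2: z = 0.2658 + -0.7787i, |z|^2 = 0.6770
Iter 3: z = -0.1842 + -0.8713i, |z|^2 = 0.7930
Iter 4: z = -0.3737 + -0.1362i, |z|^2 = 0.1582
Iter 5: z = 0.4725 + -0.3554i, |z|^2 = 0.3496
Iter 6: z = 0.4484 + -0.7932i, |z|^2 = 0.8302
Iter 7: z = -0.0767 + -1.1686i, |z|^2 = 1.3715
Iter 8: z = -1.0083 + -0.2781i, |z|^2 = 1.0940
Iter 9: z = 1.2907 + 0.1035i, |z|^2 = 1.6767
Iter 10: z = 2.0067 + -0.1901i, |z|^2 = 4.0631
Escaped at iteration 10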